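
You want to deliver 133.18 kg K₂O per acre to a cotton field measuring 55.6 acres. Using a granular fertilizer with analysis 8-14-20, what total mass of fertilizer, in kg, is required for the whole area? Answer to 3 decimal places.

37024.040 kg

Product per acre = 133.18 / 20% = 665.9 kg.
Total product = 665.9 × 55.6 = 37024.04 kg.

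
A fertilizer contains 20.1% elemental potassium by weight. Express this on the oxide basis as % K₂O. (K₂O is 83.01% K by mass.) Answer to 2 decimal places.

24.21% K₂O

%K₂O = 20.1 / 0.8301 = 24.214%.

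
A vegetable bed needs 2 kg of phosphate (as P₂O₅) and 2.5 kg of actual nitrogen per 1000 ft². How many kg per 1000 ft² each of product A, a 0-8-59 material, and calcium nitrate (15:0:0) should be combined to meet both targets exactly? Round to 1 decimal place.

Per-1000 ft² balance (a = product A, b = calcium nitrate):
P₂O₅: 0.08·a + 0·b = 2
N: 0·a + 0.15·b = 2.5
Solving simultaneously: a = 25, b = 16.6667.

25.0 kg product A, 16.7 kg calcium nitrate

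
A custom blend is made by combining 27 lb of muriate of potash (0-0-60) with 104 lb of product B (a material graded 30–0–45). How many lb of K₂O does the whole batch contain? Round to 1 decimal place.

K₂O mass = 60%×27 + 45%×104 = 63 lb.

63.0 lb K₂O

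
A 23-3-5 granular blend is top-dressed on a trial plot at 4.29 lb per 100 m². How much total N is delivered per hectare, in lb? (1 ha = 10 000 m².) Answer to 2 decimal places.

nitrogen per 100 m² = 4.29 × 23% = 0.9867 lb.
Convert to per hectare: 0.9867 × 100 = 98.67 lb.

98.67 lb N per hectare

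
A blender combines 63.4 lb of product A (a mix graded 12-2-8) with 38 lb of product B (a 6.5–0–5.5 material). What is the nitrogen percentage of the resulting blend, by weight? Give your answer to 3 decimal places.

Total mass = 63.4 + 38 = 101.4 lb.
N mass = 12%×63.4 + 6.5%×38 = 10.078 lb.
% N = 10.078 / 101.4 = 9.93886%.

9.939% N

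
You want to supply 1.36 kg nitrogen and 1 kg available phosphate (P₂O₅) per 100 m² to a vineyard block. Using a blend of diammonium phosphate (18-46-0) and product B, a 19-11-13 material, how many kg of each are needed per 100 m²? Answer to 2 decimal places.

With a, b = kg per 100 m² of diammonium phosphate and product B:
N: 0.18·a + 0.19·b = 1.36
P₂O₅: 0.46·a + 0.11·b = 1
Eliminate b: (row1) − 0.19/0.11·(row2) → -0.614545·a = -0.367273, so a = 0.597633.
Then b = (1 − 0.46·0.597633) / 0.11 = 6.59172.

0.60 kg diammonium phosphate, 6.59 kg product B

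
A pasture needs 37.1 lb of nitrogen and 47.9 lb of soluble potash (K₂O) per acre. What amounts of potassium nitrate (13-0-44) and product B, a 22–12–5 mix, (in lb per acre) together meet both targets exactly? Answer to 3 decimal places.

Per-acre balance (a = potassium nitrate, b = product B):
N: 0.13·a + 0.22·b = 37.1
K₂O: 0.44·a + 0.05·b = 47.9
Eliminate a: (row1) − 0.13/0.44·(row2) → 0.205227·b = 22.9477, so b = 111.8162.
Back-substitute: a = (37.1 − 0.22·111.8162) / 0.13 = 96.1573.

96.157 lb potassium nitrate, 111.816 lb product B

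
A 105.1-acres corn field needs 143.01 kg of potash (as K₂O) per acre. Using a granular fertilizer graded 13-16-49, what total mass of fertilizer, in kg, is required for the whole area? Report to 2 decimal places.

Product per acre = 143.01 / 49% = 291.857 kg.
Total product = 291.857 × 105.1 = 30674.186 kg.

30674.19 kg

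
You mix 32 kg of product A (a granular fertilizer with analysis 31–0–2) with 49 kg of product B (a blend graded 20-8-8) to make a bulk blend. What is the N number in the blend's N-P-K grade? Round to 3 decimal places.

24.346% N

Total mass = 32 + 49 = 81 kg.
N mass = 31%×32 + 20%×49 = 19.72 kg.
% N = 19.72 / 81 = 24.3457%.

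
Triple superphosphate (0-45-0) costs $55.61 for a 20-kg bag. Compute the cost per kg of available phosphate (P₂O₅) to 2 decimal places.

P₂O₅ in bag = 20 × 45% = 9 kg.
Cost per kg P₂O₅ = $55.61 / 9 = $6.1789.

$6.18 per kg P₂O₅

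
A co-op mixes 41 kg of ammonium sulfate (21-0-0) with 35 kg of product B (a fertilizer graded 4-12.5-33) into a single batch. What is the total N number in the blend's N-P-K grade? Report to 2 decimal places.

Total mass = 41 + 35 = 76 kg.
N mass = 21%×41 + 4%×35 = 10.01 kg.
% N = 10.01 / 76 = 13.1711%.

13.17% N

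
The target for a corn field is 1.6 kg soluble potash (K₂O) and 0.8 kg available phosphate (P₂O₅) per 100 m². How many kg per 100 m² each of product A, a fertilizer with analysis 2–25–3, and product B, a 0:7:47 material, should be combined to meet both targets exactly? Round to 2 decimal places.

Per-100 m² balance (a = product A, b = product B):
K₂O: 0.03·a + 0.47·b = 1.6
P₂O₅: 0.25·a + 0.07·b = 0.8
From row1: a = (1.6 − 0.47·b) / 0.03.
Into row2: 0.25·(1.6 − 0.47·b)/0.03 + 0.07·b = 0.8 → b = 3.25823, a = 2.28769.

2.29 kg product A, 3.26 kg product B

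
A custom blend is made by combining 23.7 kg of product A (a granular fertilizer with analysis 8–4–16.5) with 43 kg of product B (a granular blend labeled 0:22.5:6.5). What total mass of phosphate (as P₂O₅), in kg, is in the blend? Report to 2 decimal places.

10.62 kg P₂O₅

P₂O₅ mass = 4%×23.7 + 22.5%×43 = 10.623 kg.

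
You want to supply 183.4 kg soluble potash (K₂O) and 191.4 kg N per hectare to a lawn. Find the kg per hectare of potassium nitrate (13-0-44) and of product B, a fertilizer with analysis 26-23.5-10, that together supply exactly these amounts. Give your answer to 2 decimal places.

With a, b = kg per hectare of potassium nitrate and product B:
K₂O: 0.44·a + 0.1·b = 183.4
N: 0.13·a + 0.26·b = 191.4
Eliminate b: (row1) − 0.1/0.26·(row2) → 0.39·a = 109.785, so a = 281.499.
Then b = (191.4 − 0.13·281.499) / 0.26 = 595.404.

281.50 kg potassium nitrate, 595.40 kg product B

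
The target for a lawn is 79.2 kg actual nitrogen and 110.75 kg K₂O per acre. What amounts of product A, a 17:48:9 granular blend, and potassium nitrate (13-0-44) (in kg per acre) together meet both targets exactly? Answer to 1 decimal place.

324.1 kg product A, 185.4 kg potassium nitrate

Per-acre balance (a = product A, b = potassium nitrate):
N: 0.17·a + 0.13·b = 79.2
K₂O: 0.09·a + 0.44·b = 110.75
From row1: a = (79.2 − 0.13·b) / 0.17.
Into row2: 0.09·(79.2 − 0.13·b)/0.17 + 0.44·b = 110.75 → b = 185.412, a = 324.097.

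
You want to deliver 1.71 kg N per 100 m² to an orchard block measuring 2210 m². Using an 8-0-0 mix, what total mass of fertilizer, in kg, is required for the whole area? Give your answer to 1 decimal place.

472.4 kg

Product per 100 m² = 1.71 / 8% = 21.375 kg.
Total product = 21.375 × 2210 / 100 = 472.388 kg.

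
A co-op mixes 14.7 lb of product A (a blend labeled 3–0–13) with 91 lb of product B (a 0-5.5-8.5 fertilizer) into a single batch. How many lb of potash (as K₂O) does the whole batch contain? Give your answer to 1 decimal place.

K₂O mass = 13%×14.7 + 8.5%×91 = 9.646 lb.

9.6 lb K₂O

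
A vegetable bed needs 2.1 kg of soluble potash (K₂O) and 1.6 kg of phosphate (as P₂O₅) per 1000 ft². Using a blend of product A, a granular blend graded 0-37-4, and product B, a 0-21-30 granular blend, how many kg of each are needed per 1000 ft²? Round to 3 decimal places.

Per-1000 ft² balance (a = product A, b = product B):
K₂O: 0.04·a + 0.3·b = 2.1
P₂O₅: 0.37·a + 0.21·b = 1.6
Eliminate a: (row1) − 0.04/0.37·(row2) → 0.277297·b = 1.92703, so b = 6.94932.
Back-substitute: a = (2.1 − 0.3·6.94932) / 0.04 = 0.380117.

0.380 kg product A, 6.949 kg product B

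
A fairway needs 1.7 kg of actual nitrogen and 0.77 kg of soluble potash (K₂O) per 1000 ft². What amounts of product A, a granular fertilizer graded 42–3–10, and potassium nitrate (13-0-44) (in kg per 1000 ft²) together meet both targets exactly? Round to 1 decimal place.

With a, b = kg per 1000 ft² of product A and potassium nitrate:
N: 0.42·a + 0.13·b = 1.7
K₂O: 0.1·a + 0.44·b = 0.77
Eliminate a: (row1) − 0.42/0.1·(row2) → -1.718·b = -1.534, so b = 0.892899.
Back-substitute: a = (1.7 − 0.13·0.892899) / 0.42 = 3.77125.

3.8 kg product A, 0.9 kg potassium nitrate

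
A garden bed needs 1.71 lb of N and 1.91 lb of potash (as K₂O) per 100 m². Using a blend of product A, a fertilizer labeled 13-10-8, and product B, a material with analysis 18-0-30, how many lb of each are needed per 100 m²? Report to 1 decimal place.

6.9 lb product A, 4.5 lb product B

With a, b = lb per 100 m² of product A and product B:
N: 0.13·a + 0.18·b = 1.71
K₂O: 0.08·a + 0.3·b = 1.91
Solving simultaneously: a = 6.87805, b = 4.53252.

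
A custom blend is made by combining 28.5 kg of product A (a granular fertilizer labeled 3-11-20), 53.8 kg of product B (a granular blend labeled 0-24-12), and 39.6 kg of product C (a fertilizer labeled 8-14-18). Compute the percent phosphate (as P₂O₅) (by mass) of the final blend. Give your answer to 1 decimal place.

17.7% P₂O₅

Total mass = 28.5 + 53.8 + 39.6 = 121.9 kg.
P₂O₅ mass = 11%×28.5 + 24%×53.8 + 14%×39.6 = 21.591 kg.
% P₂O₅ = 21.591 / 121.9 = 17.7121%.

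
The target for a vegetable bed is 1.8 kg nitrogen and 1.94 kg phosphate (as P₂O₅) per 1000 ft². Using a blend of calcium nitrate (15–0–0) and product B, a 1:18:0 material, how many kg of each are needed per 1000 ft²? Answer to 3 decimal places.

With a, b = kg per 1000 ft² of calcium nitrate and product B:
N: 0.15·a + 0.01·b = 1.8
P₂O₅: 0·a + 0.18·b = 1.94
Solving simultaneously: a = 11.28148, b = 10.7778.

11.281 kg calcium nitrate, 10.778 kg product B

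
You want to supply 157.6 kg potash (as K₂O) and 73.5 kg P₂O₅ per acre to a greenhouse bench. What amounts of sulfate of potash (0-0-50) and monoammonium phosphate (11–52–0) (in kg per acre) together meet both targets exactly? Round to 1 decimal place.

Per-acre balance (a = sulfate of potash, b = monoammonium phosphate):
K₂O: 0.5·a + 0·b = 157.6
P₂O₅: 0·a + 0.52·b = 73.5
Solving simultaneously: a = 315.2, b = 141.346.

315.2 kg sulfate of potash, 141.3 kg monoammonium phosphate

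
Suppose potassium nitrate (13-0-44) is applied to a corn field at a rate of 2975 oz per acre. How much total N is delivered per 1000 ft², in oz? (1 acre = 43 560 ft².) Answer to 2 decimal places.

nitrogen per acre = 2975 × 13% = 386.75 oz.
Convert to per 1000 ft²: 386.75 × 0.0229568 = 8.87856 oz.

8.88 oz N per thousand sq ft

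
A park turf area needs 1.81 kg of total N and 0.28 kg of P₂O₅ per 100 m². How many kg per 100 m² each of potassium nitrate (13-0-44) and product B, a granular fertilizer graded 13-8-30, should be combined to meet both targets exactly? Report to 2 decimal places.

10.42 kg potassium nitrate, 3.50 kg product B

With a, b = kg per 100 m² of potassium nitrate and product B:
N: 0.13·a + 0.13·b = 1.81
P₂O₅: 0·a + 0.08·b = 0.28
Solving simultaneously: a = 10.4231, b = 3.5.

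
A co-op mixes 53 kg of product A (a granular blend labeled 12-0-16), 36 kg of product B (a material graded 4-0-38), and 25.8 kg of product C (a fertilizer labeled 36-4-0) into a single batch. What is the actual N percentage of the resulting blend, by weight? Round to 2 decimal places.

Total mass = 53 + 36 + 25.8 = 114.8 kg.
N mass = 12%×53 + 4%×36 + 36%×25.8 = 17.088 kg.
% N = 17.088 / 114.8 = 14.885%.

14.89% N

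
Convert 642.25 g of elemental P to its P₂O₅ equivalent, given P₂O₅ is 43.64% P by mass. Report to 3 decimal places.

1471.700 g P₂O₅

P₂O₅ = 642.25 / 0.4364 = 1471.7003 g.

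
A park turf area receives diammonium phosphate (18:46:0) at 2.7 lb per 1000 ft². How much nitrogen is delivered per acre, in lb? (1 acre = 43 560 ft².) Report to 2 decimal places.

nitrogen per 1000 ft² = 2.7 × 18% = 0.486 lb.
Convert to per acre: 0.486 × 43.56 = 21.1702 lb.

21.17 lb N per acre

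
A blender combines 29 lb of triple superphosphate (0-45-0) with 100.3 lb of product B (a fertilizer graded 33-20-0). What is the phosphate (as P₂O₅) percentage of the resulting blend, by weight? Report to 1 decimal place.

Total mass = 29 + 100.3 = 129.3 lb.
P₂O₅ mass = 45%×29 + 20%×100.3 = 33.11 lb.
% P₂O₅ = 33.11 / 129.3 = 25.6071%.

25.6% P₂O₅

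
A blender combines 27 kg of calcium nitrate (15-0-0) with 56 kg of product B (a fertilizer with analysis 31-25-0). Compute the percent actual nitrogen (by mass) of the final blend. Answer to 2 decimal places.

25.80% N

Total mass = 27 + 56 = 83 kg.
N mass = 15%×27 + 31%×56 = 21.41 kg.
% N = 21.41 / 83 = 25.7952%.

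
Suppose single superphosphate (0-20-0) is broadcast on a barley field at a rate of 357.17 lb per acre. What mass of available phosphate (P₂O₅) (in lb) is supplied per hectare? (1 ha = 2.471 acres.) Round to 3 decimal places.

P₂O₅ per acre = 357.17 × 20% = 71.434 lb.
Convert to per hectare: 71.434 × 2.471 = 176.5134 lb.

176.513 lb P₂O₅ per hectare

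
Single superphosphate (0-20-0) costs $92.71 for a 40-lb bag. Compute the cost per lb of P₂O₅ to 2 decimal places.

P₂O₅ in bag = 40 × 20% = 8 lb.
Cost per lb P₂O₅ = $92.71 / 8 = $11.5887.

$11.59 per lb P₂O₅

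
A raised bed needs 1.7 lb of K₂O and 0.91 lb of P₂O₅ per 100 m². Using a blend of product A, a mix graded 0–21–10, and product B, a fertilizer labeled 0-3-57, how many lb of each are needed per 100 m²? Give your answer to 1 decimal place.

4.0 lb product A, 2.3 lb product B

Per-100 m² balance (a = product A, b = product B):
K₂O: 0.1·a + 0.57·b = 1.7
P₂O₅: 0.21·a + 0.03·b = 0.91
From row1: a = (1.7 − 0.57·b) / 0.1.
Into row2: 0.21·(1.7 − 0.57·b)/0.1 + 0.03·b = 0.91 → b = 2.27935, a = 4.00771.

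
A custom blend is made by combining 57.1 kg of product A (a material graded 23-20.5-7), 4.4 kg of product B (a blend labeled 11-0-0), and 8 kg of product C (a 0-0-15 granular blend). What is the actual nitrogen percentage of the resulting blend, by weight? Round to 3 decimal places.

Total mass = 57.1 + 4.4 + 8 = 69.5 kg.
N mass = 23%×57.1 + 11%×4.4 + 0%×8 = 13.617 kg.
% N = 13.617 / 69.5 = 19.5928%.

19.593% N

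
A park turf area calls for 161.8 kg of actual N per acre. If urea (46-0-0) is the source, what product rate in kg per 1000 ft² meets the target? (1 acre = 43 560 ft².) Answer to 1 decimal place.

8.1 kg of product per thousand sq ft

Product per acre = 161.8 / 46% = 351.739 kg.
Convert to per 1000 ft²: 351.739 × 0.0229568 = 8.07482 kg.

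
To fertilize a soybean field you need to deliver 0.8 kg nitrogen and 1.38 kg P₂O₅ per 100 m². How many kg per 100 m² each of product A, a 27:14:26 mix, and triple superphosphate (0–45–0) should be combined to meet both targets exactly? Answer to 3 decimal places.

2.963 kg product A, 2.145 kg triple superphosphate

Per-100 m² balance (a = product A, b = triple superphosphate):
N: 0.27·a + 0·b = 0.8
P₂O₅: 0.14·a + 0.45·b = 1.38
Solving simultaneously: a = 2.96296, b = 2.14486.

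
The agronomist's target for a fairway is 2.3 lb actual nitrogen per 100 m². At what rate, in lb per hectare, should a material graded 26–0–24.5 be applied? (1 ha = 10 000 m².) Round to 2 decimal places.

Product per 100 m² = 2.3 / 26% = 8.84615 lb.
Convert to per hectare: 8.84615 × 100 = 884.615 lb.

884.62 lb of product per hectare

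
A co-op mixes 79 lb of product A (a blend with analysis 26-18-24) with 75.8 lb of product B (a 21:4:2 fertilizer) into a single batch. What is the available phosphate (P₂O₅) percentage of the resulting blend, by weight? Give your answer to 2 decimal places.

Total mass = 79 + 75.8 = 154.8 lb.
P₂O₅ mass = 18%×79 + 4%×75.8 = 17.252 lb.
% P₂O₅ = 17.252 / 154.8 = 11.1447%.

11.14% P₂O₅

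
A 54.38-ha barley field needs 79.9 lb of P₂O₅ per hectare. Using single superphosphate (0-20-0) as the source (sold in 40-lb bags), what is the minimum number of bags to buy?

544 bags

Product per hectare = 79.9 / 20% = 399.5 lb.
Total product = 399.5 × 54.38 = 21724.8 lb.
Bags = ⌈21724.8 / 40⌉ = 544.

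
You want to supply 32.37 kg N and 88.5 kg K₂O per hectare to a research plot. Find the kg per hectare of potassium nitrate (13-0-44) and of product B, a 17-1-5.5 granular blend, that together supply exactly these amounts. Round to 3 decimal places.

196.078 kg potassium nitrate, 40.470 kg product B

Let a = kg of potassium nitrate, b = kg of product B (per hectare).
N: 0.13·a + 0.17·b = 32.37
K₂O: 0.44·a + 0.055·b = 88.5
From row1: a = (32.37 − 0.17·b) / 0.13.
Into row2: 0.44·(32.37 − 0.17·b)/0.13 + 0.055·b = 88.5 → b = 40.4701, a = 196.0776.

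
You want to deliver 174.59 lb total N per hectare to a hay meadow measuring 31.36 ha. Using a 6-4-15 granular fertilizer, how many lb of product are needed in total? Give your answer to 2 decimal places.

Product per hectare = 174.59 / 6% = 2909.83 lb.
Total product = 2909.83 × 31.36 = 91252.373 lb.

91252.37 lb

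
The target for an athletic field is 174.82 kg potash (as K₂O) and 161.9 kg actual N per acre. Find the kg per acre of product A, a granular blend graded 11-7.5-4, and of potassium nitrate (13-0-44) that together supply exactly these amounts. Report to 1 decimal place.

1122.9 kg product A, 295.2 kg potassium nitrate

With a, b = kg per acre of product A and potassium nitrate:
K₂O: 0.04·a + 0.44·b = 174.82
N: 0.11·a + 0.13·b = 161.9
Solving simultaneously: a = 1122.903, b = 295.236.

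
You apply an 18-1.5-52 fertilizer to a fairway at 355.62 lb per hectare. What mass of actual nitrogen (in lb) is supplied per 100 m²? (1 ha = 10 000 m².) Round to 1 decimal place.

nitrogen per hectare = 355.62 × 18% = 64.0116 lb.
Convert to per 100 m²: 64.0116 × 0.01 = 0.640116 lb.

0.6 lb N per hundred sq m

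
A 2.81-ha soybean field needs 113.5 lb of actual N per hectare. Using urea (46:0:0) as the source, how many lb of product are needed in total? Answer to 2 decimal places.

693.34 lb

Product per hectare = 113.5 / 46% = 246.739 lb.
Total product = 246.739 × 2.81 = 693.337 lb.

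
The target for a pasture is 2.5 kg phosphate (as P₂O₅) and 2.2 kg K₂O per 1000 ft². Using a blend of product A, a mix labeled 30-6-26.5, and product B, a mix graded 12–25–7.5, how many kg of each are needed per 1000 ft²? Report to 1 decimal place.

With a, b = kg per 1000 ft² of product A and product B:
P₂O₅: 0.06·a + 0.25·b = 2.5
K₂O: 0.265·a + 0.075·b = 2.2
Eliminate b: (row1) − 0.25/0.075·(row2) → -0.823333·a = -4.83333, so a = 5.87045.
Then b = (2.2 − 0.265·5.87045) / 0.075 = 8.59109.

5.9 kg product A, 8.6 kg product B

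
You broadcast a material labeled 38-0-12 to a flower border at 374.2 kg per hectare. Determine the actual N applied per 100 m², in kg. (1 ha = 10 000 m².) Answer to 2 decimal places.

nitrogen per hectare = 374.2 × 38% = 142.196 kg.
Convert to per 100 m²: 142.196 × 0.01 = 1.42196 kg.

1.42 kg N per hundred sq m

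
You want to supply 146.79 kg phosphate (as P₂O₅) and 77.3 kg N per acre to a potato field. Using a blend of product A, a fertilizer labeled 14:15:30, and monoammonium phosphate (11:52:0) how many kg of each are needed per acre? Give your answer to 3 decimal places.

With a, b = kg per acre of product A and monoammonium phosphate:
P₂O₅: 0.15·a + 0.52·b = 146.79
N: 0.14·a + 0.11·b = 77.3
Solving simultaneously: a = 427.1599, b = 159.0693.

427.160 kg product A, 159.069 kg monoammonium phosphate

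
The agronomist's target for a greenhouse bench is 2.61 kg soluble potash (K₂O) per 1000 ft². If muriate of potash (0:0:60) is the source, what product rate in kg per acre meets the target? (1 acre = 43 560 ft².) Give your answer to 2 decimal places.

189.49 kg of product per acre

Product per 1000 ft² = 2.61 / 60% = 4.35 kg.
Convert to per acre: 4.35 × 43.56 = 189.486 kg.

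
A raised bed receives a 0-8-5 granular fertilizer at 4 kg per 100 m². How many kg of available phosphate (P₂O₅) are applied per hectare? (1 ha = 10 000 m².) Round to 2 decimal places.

P₂O₅ per 100 m² = 4 × 8% = 0.32 kg.
Convert to per hectare: 0.32 × 100 = 32 kg.

32.00 kg P₂O₅ per hectare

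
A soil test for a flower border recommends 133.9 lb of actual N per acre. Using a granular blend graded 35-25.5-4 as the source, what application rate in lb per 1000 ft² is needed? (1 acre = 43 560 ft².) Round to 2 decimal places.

Product per acre = 133.9 / 35% = 382.571 lb.
Convert to per 1000 ft²: 382.571 × 0.0229568 = 8.78263 lb.

8.78 lb of product per thousand sq ft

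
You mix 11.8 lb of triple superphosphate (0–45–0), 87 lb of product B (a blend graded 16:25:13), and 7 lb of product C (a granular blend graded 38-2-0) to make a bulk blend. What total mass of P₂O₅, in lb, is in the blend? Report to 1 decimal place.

27.2 lb P₂O₅

P₂O₅ mass = 45%×11.8 + 25%×87 + 2%×7 = 27.2 lb.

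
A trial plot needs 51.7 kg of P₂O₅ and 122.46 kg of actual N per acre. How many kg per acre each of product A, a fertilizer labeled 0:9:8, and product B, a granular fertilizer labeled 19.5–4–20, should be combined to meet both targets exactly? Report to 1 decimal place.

Per-acre balance (a = product A, b = product B):
P₂O₅: 0.09·a + 0.04·b = 51.7
N: 0·a + 0.195·b = 122.46
Solving simultaneously: a = 295.333, b = 628.

295.3 kg product A, 628.0 kg product B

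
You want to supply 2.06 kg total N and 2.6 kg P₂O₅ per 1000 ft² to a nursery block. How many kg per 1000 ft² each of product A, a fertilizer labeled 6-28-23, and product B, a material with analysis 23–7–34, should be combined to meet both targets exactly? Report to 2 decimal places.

With a, b = kg per 1000 ft² of product A and product B:
N: 0.06·a + 0.23·b = 2.06
P₂O₅: 0.28·a + 0.07·b = 2.6
Solving simultaneously: a = 7.53821, b = 6.99003.

7.54 kg product A, 6.99 kg product B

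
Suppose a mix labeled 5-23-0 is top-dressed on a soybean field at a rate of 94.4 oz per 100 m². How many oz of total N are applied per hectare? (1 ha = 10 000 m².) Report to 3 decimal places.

472.000 oz N per hectare

nitrogen per 100 m² = 94.4 × 5% = 4.72 oz.
Convert to per hectare: 4.72 × 100 = 472 oz.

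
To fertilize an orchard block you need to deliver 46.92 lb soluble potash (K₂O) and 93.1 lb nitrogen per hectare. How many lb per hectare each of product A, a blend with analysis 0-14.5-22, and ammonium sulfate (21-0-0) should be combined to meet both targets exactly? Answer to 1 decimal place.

213.3 lb product A, 443.3 lb ammonium sulfate

Per-hectare balance (a = product A, b = ammonium sulfate):
K₂O: 0.22·a + 0·b = 46.92
N: 0·a + 0.21·b = 93.1
Solving simultaneously: a = 213.273, b = 443.333.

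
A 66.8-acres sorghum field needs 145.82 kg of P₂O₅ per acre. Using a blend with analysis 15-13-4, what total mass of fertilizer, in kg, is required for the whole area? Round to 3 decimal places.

74929.046 kg

Product per acre = 145.82 / 13% = 1121.69 kg.
Total product = 1121.69 × 66.8 = 74929.0462 kg.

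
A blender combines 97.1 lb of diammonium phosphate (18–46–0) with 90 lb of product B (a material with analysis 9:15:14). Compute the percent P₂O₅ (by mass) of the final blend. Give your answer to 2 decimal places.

31.09% P₂O₅

Total mass = 97.1 + 90 = 187.1 lb.
P₂O₅ mass = 46%×97.1 + 15%×90 = 58.166 lb.
% P₂O₅ = 58.166 / 187.1 = 31.0882%.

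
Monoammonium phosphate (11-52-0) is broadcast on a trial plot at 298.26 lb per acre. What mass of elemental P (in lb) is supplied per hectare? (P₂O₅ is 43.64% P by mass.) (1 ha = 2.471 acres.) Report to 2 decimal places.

P₂O₅ per acre = 298.26 × 52% = 155.095 lb.
Elemental P = 155.095 × 0.4364 = 67.6835 lb per acre.
Convert to per hectare: 67.6835 × 2.471 = 167.246 lb.

167.25 lb P per hectare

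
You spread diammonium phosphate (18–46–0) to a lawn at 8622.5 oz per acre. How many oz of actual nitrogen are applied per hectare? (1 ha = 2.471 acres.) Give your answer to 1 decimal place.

3835.1 oz N per hectare

nitrogen per acre = 8622.5 × 18% = 1552.05 oz.
Convert to per hectare: 1552.05 × 2.471 = 3835.12 oz.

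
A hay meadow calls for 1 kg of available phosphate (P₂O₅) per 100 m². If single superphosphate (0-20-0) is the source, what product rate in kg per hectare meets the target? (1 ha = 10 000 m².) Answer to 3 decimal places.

Product per 100 m² = 1 / 20% = 5 kg.
Convert to per hectare: 5 × 100 = 500 kg.

500.000 kg of product per hectare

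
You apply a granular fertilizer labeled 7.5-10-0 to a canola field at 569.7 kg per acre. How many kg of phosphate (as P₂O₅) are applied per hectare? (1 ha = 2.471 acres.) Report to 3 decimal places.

140.773 kg P₂O₅ per hectare

P₂O₅ per acre = 569.7 × 10% = 56.97 kg.
Convert to per hectare: 56.97 × 2.471 = 140.7729 kg.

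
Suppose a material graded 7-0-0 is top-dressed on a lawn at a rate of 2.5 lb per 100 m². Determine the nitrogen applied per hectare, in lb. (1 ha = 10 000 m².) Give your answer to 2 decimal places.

17.50 lb N per hectare

nitrogen per 100 m² = 2.5 × 7% = 0.175 lb.
Convert to per hectare: 0.175 × 100 = 17.5 lb.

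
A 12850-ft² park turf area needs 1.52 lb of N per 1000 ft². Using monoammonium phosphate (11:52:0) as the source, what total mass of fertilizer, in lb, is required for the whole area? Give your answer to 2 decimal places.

Product per 1000 ft² = 1.52 / 11% = 13.8182 lb.
Total product = 13.8182 × 12850 / 1000 = 177.564 lb.

177.56 lb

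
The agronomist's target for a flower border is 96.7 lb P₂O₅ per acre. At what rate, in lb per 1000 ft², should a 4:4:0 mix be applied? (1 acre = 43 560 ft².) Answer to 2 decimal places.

Product per acre = 96.7 / 4% = 2417.5 lb.
Convert to per 1000 ft²: 2417.5 × 0.0229568 = 55.4982 lb.

55.50 lb of product per thousand sq ft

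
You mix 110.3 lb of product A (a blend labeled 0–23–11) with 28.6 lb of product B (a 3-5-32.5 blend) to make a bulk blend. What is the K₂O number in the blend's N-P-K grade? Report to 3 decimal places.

15.427% K₂O

Total mass = 110.3 + 28.6 = 138.9 lb.
K₂O mass = 11%×110.3 + 32.5%×28.6 = 21.428 lb.
% K₂O = 21.428 / 138.9 = 15.4269%.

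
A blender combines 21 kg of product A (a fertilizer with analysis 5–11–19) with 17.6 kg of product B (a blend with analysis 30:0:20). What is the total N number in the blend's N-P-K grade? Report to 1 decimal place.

Total mass = 21 + 17.6 = 38.6 kg.
N mass = 5%×21 + 30%×17.6 = 6.33 kg.
% N = 6.33 / 38.6 = 16.399%.

16.4% N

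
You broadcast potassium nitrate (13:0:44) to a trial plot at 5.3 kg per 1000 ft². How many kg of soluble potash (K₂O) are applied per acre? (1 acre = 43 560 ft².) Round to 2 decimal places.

101.58 kg K₂O per acre

K₂O per 1000 ft² = 5.3 × 44% = 2.332 kg.
Convert to per acre: 2.332 × 43.56 = 101.582 kg.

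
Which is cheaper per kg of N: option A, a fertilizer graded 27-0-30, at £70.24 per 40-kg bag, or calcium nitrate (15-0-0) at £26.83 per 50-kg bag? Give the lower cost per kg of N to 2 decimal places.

option A: N per bag = 40 × 27% = 10.8 kg; cost = 70.24 / 10.8 = £6.5037/kg N.
calcium nitrate: N per bag = 50 × 15% = 7.5 kg; cost = 26.83 / 7.5 = £3.5773/kg N.
calcium nitrate is cheaper.

£3.58 per kg N (calcium nitrate)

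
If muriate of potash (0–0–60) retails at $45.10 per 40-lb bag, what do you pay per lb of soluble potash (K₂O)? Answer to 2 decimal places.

$1.88 per lb K₂O

K₂O in bag = 40 × 60% = 24 lb.
Cost per lb K₂O = $45.10 / 24 = $1.8792.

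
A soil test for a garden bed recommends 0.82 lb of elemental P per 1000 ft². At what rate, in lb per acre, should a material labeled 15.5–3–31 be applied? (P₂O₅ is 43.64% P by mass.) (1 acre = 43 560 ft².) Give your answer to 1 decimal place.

As P₂O₅: 0.82 / 0.4364 = 1.87901 lb per 1000 ft².
Product per 1000 ft² = 1.87901 / 3% = 62.6337 lb.
Convert to per acre: 62.6337 × 43.56 = 2728.32 lb.

2728.3 lb of product per acre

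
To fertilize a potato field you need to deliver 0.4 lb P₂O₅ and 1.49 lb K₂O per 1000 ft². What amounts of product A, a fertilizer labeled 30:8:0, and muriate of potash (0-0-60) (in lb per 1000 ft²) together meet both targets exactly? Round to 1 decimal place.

Per-1000 ft² balance (a = product A, b = muriate of potash):
P₂O₅: 0.08·a + 0·b = 0.4
K₂O: 0·a + 0.6·b = 1.49
Solving simultaneously: a = 5, b = 2.48333.

5.0 lb product A, 2.5 lb muriate of potash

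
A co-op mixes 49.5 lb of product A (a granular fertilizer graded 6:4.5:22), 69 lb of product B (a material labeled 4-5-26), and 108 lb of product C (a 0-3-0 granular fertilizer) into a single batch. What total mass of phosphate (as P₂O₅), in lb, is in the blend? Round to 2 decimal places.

8.92 lb P₂O₅

P₂O₅ mass = 4.5%×49.5 + 5%×69 + 3%×108 = 8.9175 lb.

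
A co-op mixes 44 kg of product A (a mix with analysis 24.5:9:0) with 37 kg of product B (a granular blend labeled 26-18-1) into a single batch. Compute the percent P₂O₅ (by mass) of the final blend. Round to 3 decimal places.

Total mass = 44 + 37 = 81 kg.
P₂O₅ mass = 9%×44 + 18%×37 = 10.62 kg.
% P₂O₅ = 10.62 / 81 = 13.1111%.

13.111% P₂O₅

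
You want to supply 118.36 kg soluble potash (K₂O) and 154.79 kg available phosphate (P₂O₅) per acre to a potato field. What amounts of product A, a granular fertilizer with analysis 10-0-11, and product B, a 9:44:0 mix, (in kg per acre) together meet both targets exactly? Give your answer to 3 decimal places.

1076.000 kg product A, 351.795 kg product B

Let a = kg of product A, b = kg of product B (per acre).
K₂O: 0.11·a + 0·b = 118.36
P₂O₅: 0·a + 0.44·b = 154.79
Solving simultaneously: a = 1076, b = 351.79545.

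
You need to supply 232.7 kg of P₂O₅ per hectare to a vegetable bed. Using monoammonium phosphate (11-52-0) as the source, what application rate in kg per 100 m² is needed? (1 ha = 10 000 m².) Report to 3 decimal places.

Product per hectare = 232.7 / 52% = 447.5 kg.
Convert to per 100 m²: 447.5 × 0.01 = 4.475 kg.

4.475 kg of product per hundred sq m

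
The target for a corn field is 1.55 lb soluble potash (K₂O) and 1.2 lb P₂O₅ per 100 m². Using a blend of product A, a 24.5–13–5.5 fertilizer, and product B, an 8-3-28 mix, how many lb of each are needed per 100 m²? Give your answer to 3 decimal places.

With a, b = lb per 100 m² of product A and product B:
K₂O: 0.055·a + 0.28·b = 1.55
P₂O₅: 0.13·a + 0.03·b = 1.2
Eliminate a: (row1) − 0.055/0.13·(row2) → 0.267308·b = 1.04231, so b = 3.89928.
Back-substitute: a = (1.55 − 0.28·3.89928) / 0.055 = 8.33094.

8.331 lb product A, 3.899 lb product B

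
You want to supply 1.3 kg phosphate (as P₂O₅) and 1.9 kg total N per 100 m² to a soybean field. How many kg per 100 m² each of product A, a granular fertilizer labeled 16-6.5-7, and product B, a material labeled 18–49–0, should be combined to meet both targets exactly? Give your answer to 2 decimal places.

Per-100 m² balance (a = product A, b = product B):
P₂O₅: 0.065·a + 0.49·b = 1.3
N: 0.16·a + 0.18·b = 1.9
Eliminate a: (row1) − 0.065/0.16·(row2) → 0.416875·b = 0.528125, so b = 1.26687.
Back-substitute: a = (1.3 − 0.49·1.26687) / 0.065 = 10.4498.

10.45 kg product A, 1.27 kg product B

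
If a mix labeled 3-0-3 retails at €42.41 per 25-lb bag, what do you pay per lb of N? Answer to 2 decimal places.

N in bag = 25 × 3% = 0.75 lb.
Cost per lb N = €42.41 / 0.75 = €56.5467.

€56.55 per lb N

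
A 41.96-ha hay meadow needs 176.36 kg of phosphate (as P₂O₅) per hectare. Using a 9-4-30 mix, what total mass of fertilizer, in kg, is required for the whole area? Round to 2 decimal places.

Product per hectare = 176.36 / 4% = 4409 kg.
Total product = 4409 × 41.96 = 185001.64 kg.

185001.64 kg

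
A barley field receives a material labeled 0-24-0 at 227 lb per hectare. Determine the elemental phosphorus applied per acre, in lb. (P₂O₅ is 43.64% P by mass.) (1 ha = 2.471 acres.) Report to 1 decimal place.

9.6 lb P per acre

P₂O₅ per hectare = 227 × 24% = 54.48 lb.
Elemental P = 54.48 × 0.4364 = 23.7751 lb per hectare.
Convert to per acre: 23.7751 × 0.404694 = 9.62164 lb.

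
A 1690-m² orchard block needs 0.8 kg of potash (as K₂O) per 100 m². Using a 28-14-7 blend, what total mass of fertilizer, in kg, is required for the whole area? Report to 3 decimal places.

193.143 kg

Product per 100 m² = 0.8 / 7% = 11.4286 kg.
Total product = 11.4286 × 1690 / 100 = 193.1429 kg.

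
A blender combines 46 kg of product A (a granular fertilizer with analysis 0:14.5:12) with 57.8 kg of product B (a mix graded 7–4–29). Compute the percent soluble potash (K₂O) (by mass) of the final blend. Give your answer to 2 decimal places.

Total mass = 46 + 57.8 = 103.8 kg.
K₂O mass = 12%×46 + 29%×57.8 = 22.282 kg.
% K₂O = 22.282 / 103.8 = 21.4663%.

21.47% K₂O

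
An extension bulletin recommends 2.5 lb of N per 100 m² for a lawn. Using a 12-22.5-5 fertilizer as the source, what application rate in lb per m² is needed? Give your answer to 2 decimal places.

Product per 100 m² = 2.5 / 12% = 20.8333 lb.
Convert to per m²: 20.8333 × 0.01 = 0.208333 lb.

0.21 lb of product per sq m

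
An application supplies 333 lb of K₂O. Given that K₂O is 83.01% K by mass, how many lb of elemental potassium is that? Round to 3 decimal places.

276.423 lb K

K = 333 × 0.8301 = 276.4233 lb.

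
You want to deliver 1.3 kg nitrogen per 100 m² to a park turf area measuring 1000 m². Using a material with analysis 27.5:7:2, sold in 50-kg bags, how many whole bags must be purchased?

1 bags

Product per 100 m² = 1.3 / 27.5% = 4.72727 kg.
Total product = 4.72727 × 1000 / 100 = 47.2727 kg.
Bags = ⌈47.2727 / 50⌉ = 1.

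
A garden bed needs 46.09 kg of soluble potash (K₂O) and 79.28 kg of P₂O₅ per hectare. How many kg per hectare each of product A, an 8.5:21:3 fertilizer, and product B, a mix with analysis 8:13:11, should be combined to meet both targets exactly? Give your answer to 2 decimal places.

Let a = kg of product A, b = kg of product B (per hectare).
K₂O: 0.03·a + 0.11·b = 46.09
P₂O₅: 0.21·a + 0.13·b = 79.28
Eliminate b: (row1) − 0.11/0.13·(row2) → -0.147692·a = -20.9931, so a = 142.141.
Then b = (79.28 − 0.21·142.141) / 0.13 = 380.234.

142.14 kg product A, 380.23 kg product B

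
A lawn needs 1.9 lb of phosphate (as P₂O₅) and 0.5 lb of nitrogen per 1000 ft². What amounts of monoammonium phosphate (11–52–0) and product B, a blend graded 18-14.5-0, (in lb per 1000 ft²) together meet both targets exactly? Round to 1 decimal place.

3.5 lb monoammonium phosphate, 0.7 lb product B

Per-1000 ft² balance (a = monoammonium phosphate, b = product B):
P₂O₅: 0.52·a + 0.145·b = 1.9
N: 0.11·a + 0.18·b = 0.5
Eliminate b: (row1) − 0.145/0.18·(row2) → 0.431389·a = 1.49722, so a = 3.4707.
Then b = (0.5 − 0.11·3.4707) / 0.18 = 0.656793.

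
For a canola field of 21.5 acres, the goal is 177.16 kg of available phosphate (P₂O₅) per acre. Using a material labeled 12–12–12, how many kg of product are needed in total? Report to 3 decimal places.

Product per acre = 177.16 / 12% = 1476.33 kg.
Total product = 1476.33 × 21.5 = 31741.1667 kg.

31741.167 kg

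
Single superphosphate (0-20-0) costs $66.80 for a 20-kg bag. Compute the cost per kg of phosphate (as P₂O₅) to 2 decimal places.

P₂O₅ in bag = 20 × 20% = 4 kg.
Cost per kg P₂O₅ = $66.80 / 4 = $16.7000.

$16.70 per kg P₂O₅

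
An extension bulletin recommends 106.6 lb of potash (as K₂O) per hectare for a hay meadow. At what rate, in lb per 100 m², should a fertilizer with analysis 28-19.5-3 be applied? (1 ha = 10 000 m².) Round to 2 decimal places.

Product per hectare = 106.6 / 3% = 3553.33 lb.
Convert to per 100 m²: 3553.33 × 0.01 = 35.5333 lb.

35.53 lb of product per hundred sq m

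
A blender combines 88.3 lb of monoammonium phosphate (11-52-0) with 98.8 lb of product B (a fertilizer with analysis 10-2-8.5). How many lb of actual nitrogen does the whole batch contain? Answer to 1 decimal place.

N mass = 11%×88.3 + 10%×98.8 = 19.593 lb.

19.6 lb N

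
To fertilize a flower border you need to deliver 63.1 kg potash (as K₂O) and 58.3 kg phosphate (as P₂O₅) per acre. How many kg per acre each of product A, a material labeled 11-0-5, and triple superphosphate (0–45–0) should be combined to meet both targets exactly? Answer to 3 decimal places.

1262.000 kg product A, 129.556 kg triple superphosphate

Let a = kg of product A, b = kg of triple superphosphate (per acre).
K₂O: 0.05·a + 0·b = 63.1
P₂O₅: 0·a + 0.45·b = 58.3
Solving simultaneously: a = 1262, b = 129.5556.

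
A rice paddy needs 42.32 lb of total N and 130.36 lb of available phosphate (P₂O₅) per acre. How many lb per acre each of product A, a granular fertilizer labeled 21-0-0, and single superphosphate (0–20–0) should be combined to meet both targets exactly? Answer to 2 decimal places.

201.52 lb product A, 651.80 lb single superphosphate

Per-acre balance (a = product A, b = single superphosphate):
N: 0.21·a + 0·b = 42.32
P₂O₅: 0·a + 0.2·b = 130.36
Solving simultaneously: a = 201.524, b = 651.8.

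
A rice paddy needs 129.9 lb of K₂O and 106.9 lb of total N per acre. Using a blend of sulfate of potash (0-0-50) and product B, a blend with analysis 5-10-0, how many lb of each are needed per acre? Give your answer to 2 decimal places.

259.80 lb sulfate of potash, 2138.00 lb product B

Per-acre balance (a = sulfate of potash, b = product B):
K₂O: 0.5·a + 0·b = 129.9
N: 0·a + 0.05·b = 106.9
Solving simultaneously: a = 259.8, b = 2138.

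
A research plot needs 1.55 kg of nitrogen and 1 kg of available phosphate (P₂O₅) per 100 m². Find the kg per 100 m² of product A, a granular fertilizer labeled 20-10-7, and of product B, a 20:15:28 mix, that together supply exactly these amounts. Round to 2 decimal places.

Per-100 m² balance (a = product A, b = product B):
N: 0.2·a + 0.2·b = 1.55
P₂O₅: 0.1·a + 0.15·b = 1
Eliminate b: (row1) − 0.2/0.15·(row2) → 0.0666667·a = 0.216667, so a = 3.25.
Then b = (1 − 0.1·3.25) / 0.15 = 4.5.

3.25 kg product A, 4.50 kg product B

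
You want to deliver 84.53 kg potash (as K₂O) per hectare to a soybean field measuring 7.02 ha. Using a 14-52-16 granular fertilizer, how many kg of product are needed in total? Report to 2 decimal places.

Product per hectare = 84.53 / 16% = 528.312 kg.
Total product = 528.312 × 7.02 = 3708.754 kg.

3708.75 kg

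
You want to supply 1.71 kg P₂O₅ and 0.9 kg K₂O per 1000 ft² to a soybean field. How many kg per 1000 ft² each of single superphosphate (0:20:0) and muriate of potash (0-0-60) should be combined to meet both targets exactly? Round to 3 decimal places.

8.550 kg single superphosphate, 1.500 kg muriate of potash

Let a = kg of single superphosphate, b = kg of muriate of potash (per 1000 ft²).
P₂O₅: 0.2·a + 0·b = 1.71
K₂O: 0·a + 0.6·b = 0.9
Solving simultaneously: a = 8.55, b = 1.5.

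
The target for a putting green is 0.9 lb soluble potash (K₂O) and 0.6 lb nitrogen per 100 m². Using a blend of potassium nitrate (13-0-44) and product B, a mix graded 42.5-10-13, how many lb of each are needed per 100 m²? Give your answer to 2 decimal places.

With a, b = lb per 100 m² of potassium nitrate and product B:
K₂O: 0.44·a + 0.13·b = 0.9
N: 0.13·a + 0.425·b = 0.6
Eliminate a: (row1) − 0.44/0.13·(row2) → -1.30846·b = -1.13077, so b = 0.864198.
Back-substitute: a = (0.9 − 0.13·0.864198) / 0.44 = 1.79012.

1.79 lb potassium nitrate, 0.86 lb product B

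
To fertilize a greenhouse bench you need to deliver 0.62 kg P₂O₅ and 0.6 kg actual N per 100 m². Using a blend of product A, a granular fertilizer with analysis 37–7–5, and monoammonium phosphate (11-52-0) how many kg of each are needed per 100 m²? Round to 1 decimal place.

1.3 kg product A, 1.0 kg monoammonium phosphate

With a, b = kg per 100 m² of product A and monoammonium phosphate:
P₂O₅: 0.07·a + 0.52·b = 0.62
N: 0.37·a + 0.11·b = 0.6
Eliminate a: (row1) − 0.07/0.37·(row2) → 0.499189·b = 0.506486, so b = 1.01462.
Back-substitute: a = (0.62 − 0.52·1.01462) / 0.07 = 1.31998.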